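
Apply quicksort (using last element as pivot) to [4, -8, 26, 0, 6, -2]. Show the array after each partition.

Partition 1: pivot=-2 at index 1 -> [-8, -2, 26, 0, 6, 4]
Partition 2: pivot=4 at index 3 -> [-8, -2, 0, 4, 6, 26]
Partition 3: pivot=26 at index 5 -> [-8, -2, 0, 4, 6, 26]


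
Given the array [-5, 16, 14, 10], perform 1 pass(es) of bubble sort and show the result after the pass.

After pass 1: [-5, 14, 10, 16] (2 swaps)
Total swaps: 2


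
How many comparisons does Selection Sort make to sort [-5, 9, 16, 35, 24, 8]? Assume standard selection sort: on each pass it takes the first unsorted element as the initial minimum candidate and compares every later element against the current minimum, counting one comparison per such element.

Pass 1: scan indices 1..5 for the minimum = 5 comparison(s); min is -5, place at index 0 -> [-5, 9, 16, 35, 24, 8]
Pass 2: scan indices 2..5 for the minimum = 4 comparison(s); min is 8, place at index 1 -> [-5, 8, 16, 35, 24, 9]
Pass 3: scan indices 3..5 for the minimum = 3 comparison(s); min is 9, place at index 2 -> [-5, 8, 9, 35, 24, 16]
Pass 4: scan indices 4..5 for the minimum = 2 comparison(s); min is 16, place at index 3 -> [-5, 8, 9, 16, 24, 35]
Pass 5: scan indices 5..5 for the minimum = 1 comparison(s); min is 24, place at index 4 -> [-5, 8, 9, 16, 24, 35]
Selection sort always scans the whole unsorted suffix, so the count is (n-1) + (n-2) + ... + 1 = n(n-1)/2 = 6*5/2 = 15 regardless of the input order.
Total comparisons: 5 + 4 + 3 + 2 + 1 = 15


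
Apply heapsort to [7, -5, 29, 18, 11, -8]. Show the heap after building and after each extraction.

Build heap: [29, 18, 7, -5, 11, -8]
Extract 29: [18, 11, 7, -5, -8, 29]
Extract 18: [11, -5, 7, -8, 18, 29]
Extract 11: [7, -5, -8, 11, 18, 29]
Extract 7: [-5, -8, 7, 11, 18, 29]
Extract -5: [-8, -5, 7, 11, 18, 29]


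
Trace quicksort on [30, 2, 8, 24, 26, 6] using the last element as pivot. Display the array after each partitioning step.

Partition 1: pivot=6 at index 1 -> [2, 6, 8, 24, 26, 30]
Partition 2: pivot=30 at index 5 -> [2, 6, 8, 24, 26, 30]
Partition 3: pivot=26 at index 4 -> [2, 6, 8, 24, 26, 30]
Partition 4: pivot=24 at index 3 -> [2, 6, 8, 24, 26, 30]


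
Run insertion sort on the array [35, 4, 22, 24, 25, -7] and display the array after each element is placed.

First element 35 is already 'sorted'
Insert 4: shifted 1 elements -> [4, 35, 22, 24, 25, -7]
Insert 22: shifted 1 elements -> [4, 22, 35, 24, 25, -7]
Insert 24: shifted 1 elements -> [4, 22, 24, 35, 25, -7]
Insert 25: shifted 1 elements -> [4, 22, 24, 25, 35, -7]
Insert -7: shifted 5 elements -> [-7, 4, 22, 24, 25, 35]


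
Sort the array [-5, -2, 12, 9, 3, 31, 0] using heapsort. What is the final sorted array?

Build heap: [31, 9, 12, -2, 3, -5, 0]
Extract 31: [12, 9, 0, -2, 3, -5, 31]
Extract 12: [9, 3, 0, -2, -5, 12, 31]
Extract 9: [3, -2, 0, -5, 9, 12, 31]
Extract 3: [0, -2, -5, 3, 9, 12, 31]
Extract 0: [-2, -5, 0, 3, 9, 12, 31]
Extract -2: [-5, -2, 0, 3, 9, 12, 31]


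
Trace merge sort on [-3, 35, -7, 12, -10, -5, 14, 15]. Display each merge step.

Divide and conquer:
  Merge [-3] + [35] -> [-3, 35]
  Merge [-7] + [12] -> [-7, 12]
  Merge [-3, 35] + [-7, 12] -> [-7, -3, 12, 35]
  Merge [-10] + [-5] -> [-10, -5]
  Merge [14] + [15] -> [14, 15]
  Merge [-10, -5] + [14, 15] -> [-10, -5, 14, 15]
  Merge [-7, -3, 12, 35] + [-10, -5, 14, 15] -> [-10, -7, -5, -3, 12, 14, 15, 35]


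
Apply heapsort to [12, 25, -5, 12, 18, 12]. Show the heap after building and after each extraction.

Build heap: [25, 18, 12, 12, 12, -5]
Extract 25: [18, 12, 12, -5, 12, 25]
Extract 18: [12, 12, 12, -5, 18, 25]
Extract 12: [12, -5, 12, 12, 18, 25]
Extract 12: [12, -5, 12, 12, 18, 25]
Extract 12: [-5, 12, 12, 12, 18, 25]


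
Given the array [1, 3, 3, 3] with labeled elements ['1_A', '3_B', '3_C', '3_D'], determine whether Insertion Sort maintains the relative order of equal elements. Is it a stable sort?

Trace Insertion Sort on the labeled array (the key is the number; the letter only tracks identity):
  Insert 3_B at index 1: [1_A, 3_B, 3_C, 3_D]
  Insert 3_C at index 2: [1_A, 3_B, 3_C, 3_D]
  Insert 3_D at index 3: [1_A, 3_B, 3_C, 3_D]
Final order: [1_A, 3_B, 3_C, 3_D]
Equal keys:
  value 3: originally 3_B, 3_C, 3_D; after sorting 3_B, 3_C, 3_D -> order preserved
All equal keys kept their original relative order. Insertion Sort is stable: elements are shifted only while they are strictly greater than the key, so a key is inserted after any equal elements already placed.
Answer: Stable


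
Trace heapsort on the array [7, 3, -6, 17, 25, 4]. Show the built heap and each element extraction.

Build heap: [25, 17, 4, 7, 3, -6]
Extract 25: [17, 7, 4, -6, 3, 25]
Extract 17: [7, 3, 4, -6, 17, 25]
Extract 7: [4, 3, -6, 7, 17, 25]
Extract 4: [3, -6, 4, 7, 17, 25]
Extract 3: [-6, 3, 4, 7, 17, 25]


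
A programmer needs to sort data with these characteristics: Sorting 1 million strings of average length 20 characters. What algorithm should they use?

Best choice: MSD radix sort or Mergesort
Reason: MSD radix sort is a non-comparison sort that buckets the strings by successive character positions, running in time proportional to the total number of characters examined rather than O(n log n) string comparisons; mergesort is a stable O(n log n)-comparison alternative that works for arbitrary variable-length keys


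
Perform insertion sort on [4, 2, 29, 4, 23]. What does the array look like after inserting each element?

First element 4 is already 'sorted'
Insert 2: shifted 1 elements -> [2, 4, 29, 4, 23]
Insert 29: shifted 0 elements -> [2, 4, 29, 4, 23]
Insert 4: shifted 1 elements -> [2, 4, 4, 29, 23]
Insert 23: shifted 1 elements -> [2, 4, 4, 23, 29]


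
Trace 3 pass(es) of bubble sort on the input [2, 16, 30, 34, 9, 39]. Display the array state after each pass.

After pass 1: [2, 16, 30, 9, 34, 39] (1 swaps)
After pass 2: [2, 16, 9, 30, 34, 39] (1 swaps)
After pass 3: [2, 9, 16, 30, 34, 39] (1 swaps)
Total swaps: 3


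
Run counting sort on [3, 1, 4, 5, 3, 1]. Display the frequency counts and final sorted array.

Count array: [0, 2, 0, 2, 1, 1]
(count[i] = number of elements equal to i)
Cumulative count: [0, 2, 2, 4, 5, 6]
Sorted: [1, 1, 3, 3, 4, 5]


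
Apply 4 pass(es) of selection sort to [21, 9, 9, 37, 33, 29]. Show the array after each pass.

Pass 1: Select minimum 9 at index 1, swap -> [9, 21, 9, 37, 33, 29]
Pass 2: Select minimum 9 at index 2, swap -> [9, 9, 21, 37, 33, 29]
Pass 3: Select minimum 21 at index 2, swap -> [9, 9, 21, 37, 33, 29]
Pass 4: Select minimum 29 at index 5, swap -> [9, 9, 21, 29, 33, 37]


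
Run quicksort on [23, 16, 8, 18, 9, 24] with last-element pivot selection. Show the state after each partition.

Partition 1: pivot=24 at index 5 -> [23, 16, 8, 18, 9, 24]
Partition 2: pivot=9 at index 1 -> [8, 9, 23, 18, 16, 24]
Partition 3: pivot=16 at index 2 -> [8, 9, 16, 18, 23, 24]
Partition 4: pivot=23 at index 4 -> [8, 9, 16, 18, 23, 24]


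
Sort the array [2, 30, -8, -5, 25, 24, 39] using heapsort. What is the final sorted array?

Build heap: [39, 30, 24, -5, 25, 2, -8]
Extract 39: [30, 25, 24, -5, -8, 2, 39]
Extract 30: [25, 2, 24, -5, -8, 30, 39]
Extract 25: [24, 2, -8, -5, 25, 30, 39]
Extract 24: [2, -5, -8, 24, 25, 30, 39]
Extract 2: [-5, -8, 2, 24, 25, 30, 39]
Extract -5: [-8, -5, 2, 24, 25, 30, 39]


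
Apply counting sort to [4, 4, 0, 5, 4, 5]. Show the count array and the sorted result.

Count array: [1, 0, 0, 0, 3, 2]
(count[i] = number of elements equal to i)
Cumulative count: [1, 1, 1, 1, 4, 6]
Sorted: [0, 4, 4, 4, 5, 5]


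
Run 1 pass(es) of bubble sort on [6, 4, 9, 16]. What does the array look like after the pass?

After pass 1: [4, 6, 9, 16] (1 swaps)
Total swaps: 1


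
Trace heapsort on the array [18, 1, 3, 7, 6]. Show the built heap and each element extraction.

Build heap: [18, 7, 3, 1, 6]
Extract 18: [7, 6, 3, 1, 18]
Extract 7: [6, 1, 3, 7, 18]
Extract 6: [3, 1, 6, 7, 18]
Extract 3: [1, 3, 6, 7, 18]


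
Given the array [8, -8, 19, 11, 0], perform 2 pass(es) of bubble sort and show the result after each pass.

After pass 1: [-8, 8, 11, 0, 19] (3 swaps)
After pass 2: [-8, 8, 0, 11, 19] (1 swaps)
Total swaps: 4


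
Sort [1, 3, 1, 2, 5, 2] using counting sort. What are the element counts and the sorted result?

Count array: [0, 2, 2, 1, 0, 1]
(count[i] = number of elements equal to i)
Cumulative count: [0, 2, 4, 5, 5, 6]
Sorted: [1, 1, 2, 2, 3, 5]


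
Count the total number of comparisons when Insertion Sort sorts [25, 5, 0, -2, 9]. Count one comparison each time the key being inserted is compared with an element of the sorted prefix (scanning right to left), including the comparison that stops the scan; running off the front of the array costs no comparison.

Insert 5: 25 > 5 (shift), reached front = 1 comparison(s) -> [5, 25, 0, -2, 9]
Insert 0: 25 > 0 (shift), 5 > 0 (shift), reached front = 2 comparison(s) -> [0, 5, 25, -2, 9]
Insert -2: 25 > -2 (shift), 5 > -2 (shift), 0 > -2 (shift), reached front = 3 comparison(s) -> [-2, 0, 5, 25, 9]
Insert 9: 25 > 9 (shift), 5 <= 9 (stop) = 2 comparison(s) -> [-2, 0, 5, 9, 25]
Total comparisons: 1 + 2 + 3 + 2 = 8


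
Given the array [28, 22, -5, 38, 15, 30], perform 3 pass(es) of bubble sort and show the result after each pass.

After pass 1: [22, -5, 28, 15, 30, 38] (4 swaps)
After pass 2: [-5, 22, 15, 28, 30, 38] (2 swaps)
After pass 3: [-5, 15, 22, 28, 30, 38] (1 swaps)
Total swaps: 7


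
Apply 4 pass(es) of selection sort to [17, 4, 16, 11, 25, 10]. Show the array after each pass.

Pass 1: Select minimum 4 at index 1, swap -> [4, 17, 16, 11, 25, 10]
Pass 2: Select minimum 10 at index 5, swap -> [4, 10, 16, 11, 25, 17]
Pass 3: Select minimum 11 at index 3, swap -> [4, 10, 11, 16, 25, 17]
Pass 4: Select minimum 16 at index 3, swap -> [4, 10, 11, 16, 25, 17]


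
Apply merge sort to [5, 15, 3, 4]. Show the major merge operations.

Divide and conquer:
  Merge [5] + [15] -> [5, 15]
  Merge [3] + [4] -> [3, 4]
  Merge [5, 15] + [3, 4] -> [3, 4, 5, 15]


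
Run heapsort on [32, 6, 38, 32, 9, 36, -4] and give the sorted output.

Build heap: [38, 32, 36, 6, 9, 32, -4]
Extract 38: [36, 32, 32, 6, 9, -4, 38]
Extract 36: [32, 9, 32, 6, -4, 36, 38]
Extract 32: [32, 9, -4, 6, 32, 36, 38]
Extract 32: [9, 6, -4, 32, 32, 36, 38]
Extract 9: [6, -4, 9, 32, 32, 36, 38]
Extract 6: [-4, 6, 9, 32, 32, 36, 38]


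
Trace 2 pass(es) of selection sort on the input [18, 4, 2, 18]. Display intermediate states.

Pass 1: Select minimum 2 at index 2, swap -> [2, 4, 18, 18]
Pass 2: Select minimum 4 at index 1, swap -> [2, 4, 18, 18]


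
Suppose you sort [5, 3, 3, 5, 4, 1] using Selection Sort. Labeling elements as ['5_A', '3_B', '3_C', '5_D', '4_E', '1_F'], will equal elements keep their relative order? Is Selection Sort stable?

Trace Selection Sort on the labeled array (the key is the number; the letter only tracks identity):
  Pass 1: minimum of unsorted part is 1_F at index 5; swap it with 5_A at index 0 -> [1_F, 3_B, 3_C, 5_D, 4_E, 5_A]
  Pass 2: minimum 3_B is already at index 1; no swap -> [1_F, 3_B, 3_C, 5_D, 4_E, 5_A]
  Pass 3: minimum 3_C is already at index 2; no swap -> [1_F, 3_B, 3_C, 5_D, 4_E, 5_A]
  Pass 4: minimum of unsorted part is 4_E at index 4; swap it with 5_D at index 3 -> [1_F, 3_B, 3_C, 4_E, 5_D, 5_A]
  Pass 5: minimum 5_D is already at index 4; no swap -> [1_F, 3_B, 3_C, 4_E, 5_D, 5_A]
Final order: [1_F, 3_B, 3_C, 4_E, 5_D, 5_A]
Equal keys:
  value 3: originally 3_B, 3_C; after sorting 3_B, 3_C -> order preserved
  value 5: originally 5_A, 5_D; after sorting 5_D, 5_A -> order changed
Equal keys were reordered, so Selection Sort is not stable: the long-range swap that moves the minimum into place can carry an element past an equal key. (One such input is enough; an unstable sort may happen to preserve order on other inputs, but it gives no guarantee.)
Answer: Not stable


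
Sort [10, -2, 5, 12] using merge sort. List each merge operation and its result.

Divide and conquer:
  Merge [10] + [-2] -> [-2, 10]
  Merge [5] + [12] -> [5, 12]
  Merge [-2, 10] + [5, 12] -> [-2, 5, 10, 12]


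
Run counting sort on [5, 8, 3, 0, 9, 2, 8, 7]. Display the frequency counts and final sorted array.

Count array: [1, 0, 1, 1, 0, 1, 0, 1, 2, 1]
(count[i] = number of elements equal to i)
Cumulative count: [1, 1, 2, 3, 3, 4, 4, 5, 7, 8]
Sorted: [0, 2, 3, 5, 7, 8, 8, 9]


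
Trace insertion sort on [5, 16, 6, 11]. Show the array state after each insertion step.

First element 5 is already 'sorted'
Insert 16: shifted 0 elements -> [5, 16, 6, 11]
Insert 6: shifted 1 elements -> [5, 6, 16, 11]
Insert 11: shifted 1 elements -> [5, 6, 11, 16]


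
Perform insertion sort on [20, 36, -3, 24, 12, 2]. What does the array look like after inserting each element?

First element 20 is already 'sorted'
Insert 36: shifted 0 elements -> [20, 36, -3, 24, 12, 2]
Insert -3: shifted 2 elements -> [-3, 20, 36, 24, 12, 2]
Insert 24: shifted 1 elements -> [-3, 20, 24, 36, 12, 2]
Insert 12: shifted 3 elements -> [-3, 12, 20, 24, 36, 2]
Insert 2: shifted 4 elements -> [-3, 2, 12, 20, 24, 36]


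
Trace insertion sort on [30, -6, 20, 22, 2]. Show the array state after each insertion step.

First element 30 is already 'sorted'
Insert -6: shifted 1 elements -> [-6, 30, 20, 22, 2]
Insert 20: shifted 1 elements -> [-6, 20, 30, 22, 2]
Insert 22: shifted 1 elements -> [-6, 20, 22, 30, 2]
Insert 2: shifted 3 elements -> [-6, 2, 20, 22, 30]


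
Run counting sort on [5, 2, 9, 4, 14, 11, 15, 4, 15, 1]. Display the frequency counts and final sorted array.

Count array: [0, 1, 1, 0, 2, 1, 0, 0, 0, 1, 0, 1, 0, 0, 1, 2]
(count[i] = number of elements equal to i)
Cumulative count: [0, 1, 2, 2, 4, 5, 5, 5, 5, 6, 6, 7, 7, 7, 8, 10]
Sorted: [1, 2, 4, 4, 5, 9, 11, 14, 15, 15]


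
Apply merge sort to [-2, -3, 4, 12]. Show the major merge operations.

Divide and conquer:
  Merge [-2] + [-3] -> [-3, -2]
  Merge [4] + [12] -> [4, 12]
  Merge [-3, -2] + [4, 12] -> [-3, -2, 4, 12]


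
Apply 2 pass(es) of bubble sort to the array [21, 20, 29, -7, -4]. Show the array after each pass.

After pass 1: [20, 21, -7, -4, 29] (3 swaps)
After pass 2: [20, -7, -4, 21, 29] (2 swaps)
Total swaps: 5


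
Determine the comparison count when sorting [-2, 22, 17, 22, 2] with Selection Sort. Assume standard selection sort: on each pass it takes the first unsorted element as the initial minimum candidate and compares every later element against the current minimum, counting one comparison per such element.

Pass 1: scan indices 1..4 for the minimum = 4 comparison(s); min is -2, place at index 0 -> [-2, 22, 17, 22, 2]
Pass 2: scan indices 2..4 for the minimum = 3 comparison(s); min is 2, place at index 1 -> [-2, 2, 17, 22, 22]
Pass 3: scan indices 3..4 for the minimum = 2 comparison(s); min is 17, place at index 2 -> [-2, 2, 17, 22, 22]
Pass 4: scan indices 4..4 for the minimum = 1 comparison(s); min is 22, place at index 3 -> [-2, 2, 17, 22, 22]
Selection sort always scans the whole unsorted suffix, so the count is (n-1) + (n-2) + ... + 1 = n(n-1)/2 = 5*4/2 = 10 regardless of the input order.
Total comparisons: 4 + 3 + 2 + 1 = 10


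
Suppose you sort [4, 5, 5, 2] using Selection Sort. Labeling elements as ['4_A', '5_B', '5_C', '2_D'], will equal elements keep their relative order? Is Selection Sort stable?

Trace Selection Sort on the labeled array (the key is the number; the letter only tracks identity):
  Pass 1: minimum of unsorted part is 2_D at index 3; swap it with 4_A at index 0 -> [2_D, 5_B, 5_C, 4_A]
  Pass 2: minimum of unsorted part is 4_A at index 3; swap it with 5_B at index 1 -> [2_D, 4_A, 5_C, 5_B]
  Pass 3: minimum 5_C is already at index 2; no swap -> [2_D, 4_A, 5_C, 5_B]
Final order: [2_D, 4_A, 5_C, 5_B]
Equal keys:
  value 5: originally 5_B, 5_C; after sorting 5_C, 5_B -> order changed
Equal keys were reordered, so Selection Sort is not stable: the long-range swap that moves the minimum into place can carry an element past an equal key. (One such input is enough; an unstable sort may happen to preserve order on other inputs, but it gives no guarantee.)
Answer: Not stable


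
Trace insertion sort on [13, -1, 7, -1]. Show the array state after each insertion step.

First element 13 is already 'sorted'
Insert -1: shifted 1 elements -> [-1, 13, 7, -1]
Insert 7: shifted 1 elements -> [-1, 7, 13, -1]
Insert -1: shifted 2 elements -> [-1, -1, 7, 13]


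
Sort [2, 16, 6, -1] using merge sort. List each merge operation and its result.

Divide and conquer:
  Merge [2] + [16] -> [2, 16]
  Merge [6] + [-1] -> [-1, 6]
  Merge [2, 16] + [-1, 6] -> [-1, 2, 6, 16]


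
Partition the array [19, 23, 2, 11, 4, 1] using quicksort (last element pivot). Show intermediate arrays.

Partition 1: pivot=1 at index 0 -> [1, 23, 2, 11, 4, 19]
Partition 2: pivot=19 at index 4 -> [1, 2, 11, 4, 19, 23]
Partition 3: pivot=4 at index 2 -> [1, 2, 4, 11, 19, 23]


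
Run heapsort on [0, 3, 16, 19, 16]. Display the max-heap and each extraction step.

Build heap: [19, 16, 16, 3, 0]
Extract 19: [16, 3, 16, 0, 19]
Extract 16: [16, 3, 0, 16, 19]
Extract 16: [3, 0, 16, 16, 19]
Extract 3: [0, 3, 16, 16, 19]


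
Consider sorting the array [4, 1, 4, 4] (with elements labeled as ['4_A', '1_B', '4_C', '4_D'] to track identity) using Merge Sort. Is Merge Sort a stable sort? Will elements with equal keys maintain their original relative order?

Trace Merge Sort on the labeled array (the key is the number; the letter only tracks identity):
  Merge [4_A] + [1_B] -> [1_B, 4_A]
  Merge [4_C] + [4_D] -> [4_C, 4_D]
  Merge [1_B, 4_A] + [4_C, 4_D] -> [1_B, 4_A, 4_C, 4_D]
Final order: [1_B, 4_A, 4_C, 4_D]
Equal keys:
  value 4: originally 4_A, 4_C, 4_D; after sorting 4_A, 4_C, 4_D -> order preserved
All equal keys kept their original relative order. Merge Sort is stable: when the heads of the two halves are equal the merge takes from the left half first.
Answer: Stable


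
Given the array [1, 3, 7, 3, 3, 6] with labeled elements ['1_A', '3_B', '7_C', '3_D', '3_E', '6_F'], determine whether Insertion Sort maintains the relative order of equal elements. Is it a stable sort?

Trace Insertion Sort on the labeled array (the key is the number; the letter only tracks identity):
  Insert 3_B at index 1: [1_A, 3_B, 7_C, 3_D, 3_E, 6_F]
  Insert 7_C at index 2: [1_A, 3_B, 7_C, 3_D, 3_E, 6_F]
  Insert 3_D at index 2: [1_A, 3_B, 3_D, 7_C, 3_E, 6_F]
  Insert 3_E at index 3: [1_A, 3_B, 3_D, 3_E, 7_C, 6_F]
  Insert 6_F at index 4: [1_A, 3_B, 3_D, 3_E, 6_F, 7_C]
Final order: [1_A, 3_B, 3_D, 3_E, 6_F, 7_C]
Equal keys:
  value 3: originally 3_B, 3_D, 3_E; after sorting 3_B, 3_D, 3_E -> order preserved
All equal keys kept their original relative order. Insertion Sort is stable: elements are shifted only while they are strictly greater than the key, so a key is inserted after any equal elements already placed.
Answer: Stable


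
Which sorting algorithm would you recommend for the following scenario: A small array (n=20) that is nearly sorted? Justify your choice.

Best choice: Insertion sort
Reason: Insertion sort is O(n) for nearly sorted arrays and has low overhead


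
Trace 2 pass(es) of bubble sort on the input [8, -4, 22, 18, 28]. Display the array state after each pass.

After pass 1: [-4, 8, 18, 22, 28] (2 swaps)
After pass 2: [-4, 8, 18, 22, 28] (0 swaps)
Total swaps: 2


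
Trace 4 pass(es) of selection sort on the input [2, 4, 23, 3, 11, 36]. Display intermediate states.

Pass 1: Select minimum 2 at index 0, swap -> [2, 4, 23, 3, 11, 36]
Pass 2: Select minimum 3 at index 3, swap -> [2, 3, 23, 4, 11, 36]
Pass 3: Select minimum 4 at index 3, swap -> [2, 3, 4, 23, 11, 36]
Pass 4: Select minimum 11 at index 4, swap -> [2, 3, 4, 11, 23, 36]


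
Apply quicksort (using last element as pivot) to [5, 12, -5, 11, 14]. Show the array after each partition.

Partition 1: pivot=14 at index 4 -> [5, 12, -5, 11, 14]
Partition 2: pivot=11 at index 2 -> [5, -5, 11, 12, 14]
Partition 3: pivot=-5 at index 0 -> [-5, 5, 11, 12, 14]


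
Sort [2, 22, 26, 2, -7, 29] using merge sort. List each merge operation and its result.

Divide and conquer:
  Merge [22] + [26] -> [22, 26]
  Merge [2] + [22, 26] -> [2, 22, 26]
  Merge [-7] + [29] -> [-7, 29]
  Merge [2] + [-7, 29] -> [-7, 2, 29]
  Merge [2, 22, 26] + [-7, 2, 29] -> [-7, 2, 2, 22, 26, 29]


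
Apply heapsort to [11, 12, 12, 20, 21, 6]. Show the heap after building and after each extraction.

Build heap: [21, 20, 12, 11, 12, 6]
Extract 21: [20, 12, 12, 11, 6, 21]
Extract 20: [12, 11, 12, 6, 20, 21]
Extract 12: [12, 11, 6, 12, 20, 21]
Extract 12: [11, 6, 12, 12, 20, 21]
Extract 11: [6, 11, 12, 12, 20, 21]


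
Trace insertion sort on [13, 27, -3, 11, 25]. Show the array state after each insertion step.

First element 13 is already 'sorted'
Insert 27: shifted 0 elements -> [13, 27, -3, 11, 25]
Insert -3: shifted 2 elements -> [-3, 13, 27, 11, 25]
Insert 11: shifted 2 elements -> [-3, 11, 13, 27, 25]
Insert 25: shifted 1 elements -> [-3, 11, 13, 25, 27]


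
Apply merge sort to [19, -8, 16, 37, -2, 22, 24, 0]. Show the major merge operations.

Divide and conquer:
  Merge [19] + [-8] -> [-8, 19]
  Merge [16] + [37] -> [16, 37]
  Merge [-8, 19] + [16, 37] -> [-8, 16, 19, 37]
  Merge [-2] + [22] -> [-2, 22]
  Merge [24] + [0] -> [0, 24]
  Merge [-2, 22] + [0, 24] -> [-2, 0, 22, 24]
  Merge [-8, 16, 19, 37] + [-2, 0, 22, 24] -> [-8, -2, 0, 16, 19, 22, 24, 37]


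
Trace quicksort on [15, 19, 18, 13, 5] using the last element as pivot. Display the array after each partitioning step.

Partition 1: pivot=5 at index 0 -> [5, 19, 18, 13, 15]
Partition 2: pivot=15 at index 2 -> [5, 13, 15, 19, 18]
Partition 3: pivot=18 at index 3 -> [5, 13, 15, 18, 19]


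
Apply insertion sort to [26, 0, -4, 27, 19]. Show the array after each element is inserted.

First element 26 is already 'sorted'
Insert 0: shifted 1 elements -> [0, 26, -4, 27, 19]
Insert -4: shifted 2 elements -> [-4, 0, 26, 27, 19]
Insert 27: shifted 0 elements -> [-4, 0, 26, 27, 19]
Insert 19: shifted 2 elements -> [-4, 0, 19, 26, 27]


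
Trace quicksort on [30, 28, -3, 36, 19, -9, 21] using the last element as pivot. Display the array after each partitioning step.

Partition 1: pivot=21 at index 3 -> [-3, 19, -9, 21, 28, 30, 36]
Partition 2: pivot=-9 at index 0 -> [-9, 19, -3, 21, 28, 30, 36]
Partition 3: pivot=-3 at index 1 -> [-9, -3, 19, 21, 28, 30, 36]
Partition 4: pivot=36 at index 6 -> [-9, -3, 19, 21, 28, 30, 36]
Partition 5: pivot=30 at index 5 -> [-9, -3, 19, 21, 28, 30, 36]


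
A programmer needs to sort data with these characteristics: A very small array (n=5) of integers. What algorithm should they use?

Best choice: Insertion sort
Reason: For tiny inputs the O(n^2) overhead is negligible and insertion sort has minimal constant factors


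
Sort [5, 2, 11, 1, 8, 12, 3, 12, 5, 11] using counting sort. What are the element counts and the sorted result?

Count array: [0, 1, 1, 1, 0, 2, 0, 0, 1, 0, 0, 2, 2]
(count[i] = number of elements equal to i)
Cumulative count: [0, 1, 2, 3, 3, 5, 5, 5, 6, 6, 6, 8, 10]
Sorted: [1, 2, 3, 5, 5, 8, 11, 11, 12, 12]


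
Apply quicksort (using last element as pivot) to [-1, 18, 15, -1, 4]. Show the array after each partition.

Partition 1: pivot=4 at index 2 -> [-1, -1, 4, 18, 15]
Partition 2: pivot=-1 at index 1 -> [-1, -1, 4, 18, 15]
Partition 3: pivot=15 at index 3 -> [-1, -1, 4, 15, 18]


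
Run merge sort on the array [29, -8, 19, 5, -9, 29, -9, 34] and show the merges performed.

Divide and conquer:
  Merge [29] + [-8] -> [-8, 29]
  Merge [19] + [5] -> [5, 19]
  Merge [-8, 29] + [5, 19] -> [-8, 5, 19, 29]
  Merge [-9] + [29] -> [-9, 29]
  Merge [-9] + [34] -> [-9, 34]
  Merge [-9, 29] + [-9, 34] -> [-9, -9, 29, 34]
  Merge [-8, 5, 19, 29] + [-9, -9, 29, 34] -> [-9, -9, -8, 5, 19, 29, 29, 34]


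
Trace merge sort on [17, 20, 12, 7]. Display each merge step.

Divide and conquer:
  Merge [17] + [20] -> [17, 20]
  Merge [12] + [7] -> [7, 12]
  Merge [17, 20] + [7, 12] -> [7, 12, 17, 20]


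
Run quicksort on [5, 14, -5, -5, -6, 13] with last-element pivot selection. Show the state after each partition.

Partition 1: pivot=13 at index 4 -> [5, -5, -5, -6, 13, 14]
Partition 2: pivot=-6 at index 0 -> [-6, -5, -5, 5, 13, 14]
Partition 3: pivot=5 at index 3 -> [-6, -5, -5, 5, 13, 14]
Partition 4: pivot=-5 at index 2 -> [-6, -5, -5, 5, 13, 14]


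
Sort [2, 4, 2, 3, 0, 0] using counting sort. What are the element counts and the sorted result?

Count array: [2, 0, 2, 1, 1]
(count[i] = number of elements equal to i)
Cumulative count: [2, 2, 4, 5, 6]
Sorted: [0, 0, 2, 2, 3, 4]


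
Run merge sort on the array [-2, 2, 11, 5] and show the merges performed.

Divide and conquer:
  Merge [-2] + [2] -> [-2, 2]
  Merge [11] + [5] -> [5, 11]
  Merge [-2, 2] + [5, 11] -> [-2, 2, 5, 11]


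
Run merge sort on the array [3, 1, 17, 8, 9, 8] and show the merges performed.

Divide and conquer:
  Merge [1] + [17] -> [1, 17]
  Merge [3] + [1, 17] -> [1, 3, 17]
  Merge [9] + [8] -> [8, 9]
  Merge [8] + [8, 9] -> [8, 8, 9]
  Merge [1, 3, 17] + [8, 8, 9] -> [1, 3, 8, 8, 9, 17]


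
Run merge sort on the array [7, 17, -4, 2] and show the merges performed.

Divide and conquer:
  Merge [7] + [17] -> [7, 17]
  Merge [-4] + [2] -> [-4, 2]
  Merge [7, 17] + [-4, 2] -> [-4, 2, 7, 17]


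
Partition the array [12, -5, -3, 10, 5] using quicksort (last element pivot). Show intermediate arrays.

Partition 1: pivot=5 at index 2 -> [-5, -3, 5, 10, 12]
Partition 2: pivot=-3 at index 1 -> [-5, -3, 5, 10, 12]
Partition 3: pivot=12 at index 4 -> [-5, -3, 5, 10, 12]


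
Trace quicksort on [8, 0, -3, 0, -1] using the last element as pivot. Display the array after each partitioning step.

Partition 1: pivot=-1 at index 1 -> [-3, -1, 8, 0, 0]
Partition 2: pivot=0 at index 3 -> [-3, -1, 0, 0, 8]


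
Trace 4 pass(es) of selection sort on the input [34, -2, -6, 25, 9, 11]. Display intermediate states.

Pass 1: Select minimum -6 at index 2, swap -> [-6, -2, 34, 25, 9, 11]
Pass 2: Select minimum -2 at index 1, swap -> [-6, -2, 34, 25, 9, 11]
Pass 3: Select minimum 9 at index 4, swap -> [-6, -2, 9, 25, 34, 11]
Pass 4: Select minimum 11 at index 5, swap -> [-6, -2, 9, 11, 34, 25]


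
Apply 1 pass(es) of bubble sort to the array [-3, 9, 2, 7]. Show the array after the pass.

After pass 1: [-3, 2, 7, 9] (2 swaps)
Total swaps: 2


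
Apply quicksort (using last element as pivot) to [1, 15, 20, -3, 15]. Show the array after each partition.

Partition 1: pivot=15 at index 3 -> [1, 15, -3, 15, 20]
Partition 2: pivot=-3 at index 0 -> [-3, 15, 1, 15, 20]
Partition 3: pivot=1 at index 1 -> [-3, 1, 15, 15, 20]


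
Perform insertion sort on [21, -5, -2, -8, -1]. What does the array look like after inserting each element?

First element 21 is already 'sorted'
Insert -5: shifted 1 elements -> [-5, 21, -2, -8, -1]
Insert -2: shifted 1 elements -> [-5, -2, 21, -8, -1]
Insert -8: shifted 3 elements -> [-8, -5, -2, 21, -1]
Insert -1: shifted 1 elements -> [-8, -5, -2, -1, 21]


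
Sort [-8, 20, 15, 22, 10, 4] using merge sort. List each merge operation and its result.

Divide and conquer:
  Merge [20] + [15] -> [15, 20]
  Merge [-8] + [15, 20] -> [-8, 15, 20]
  Merge [10] + [4] -> [4, 10]
  Merge [22] + [4, 10] -> [4, 10, 22]
  Merge [-8, 15, 20] + [4, 10, 22] -> [-8, 4, 10, 15, 20, 22]


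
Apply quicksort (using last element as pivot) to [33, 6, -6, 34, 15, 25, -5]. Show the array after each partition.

Partition 1: pivot=-5 at index 1 -> [-6, -5, 33, 34, 15, 25, 6]
Partition 2: pivot=6 at index 2 -> [-6, -5, 6, 34, 15, 25, 33]
Partition 3: pivot=33 at index 5 -> [-6, -5, 6, 15, 25, 33, 34]
Partition 4: pivot=25 at index 4 -> [-6, -5, 6, 15, 25, 33, 34]


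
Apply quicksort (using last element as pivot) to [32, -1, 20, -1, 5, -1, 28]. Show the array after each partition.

Partition 1: pivot=28 at index 5 -> [-1, 20, -1, 5, -1, 28, 32]
Partition 2: pivot=-1 at index 2 -> [-1, -1, -1, 5, 20, 28, 32]
Partition 3: pivot=-1 at index 1 -> [-1, -1, -1, 5, 20, 28, 32]
Partition 4: pivot=20 at index 4 -> [-1, -1, -1, 5, 20, 28, 32]


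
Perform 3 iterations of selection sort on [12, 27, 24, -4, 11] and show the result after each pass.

Pass 1: Select minimum -4 at index 3, swap -> [-4, 27, 24, 12, 11]
Pass 2: Select minimum 11 at index 4, swap -> [-4, 11, 24, 12, 27]
Pass 3: Select minimum 12 at index 3, swap -> [-4, 11, 12, 24, 27]


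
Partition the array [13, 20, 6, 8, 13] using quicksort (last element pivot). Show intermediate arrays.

Partition 1: pivot=13 at index 3 -> [13, 6, 8, 13, 20]
Partition 2: pivot=8 at index 1 -> [6, 8, 13, 13, 20]


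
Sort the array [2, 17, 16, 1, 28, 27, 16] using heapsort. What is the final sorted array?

Build heap: [28, 17, 27, 1, 2, 16, 16]
Extract 28: [27, 17, 16, 1, 2, 16, 28]
Extract 27: [17, 16, 16, 1, 2, 27, 28]
Extract 17: [16, 2, 16, 1, 17, 27, 28]
Extract 16: [16, 2, 1, 16, 17, 27, 28]
Extract 16: [2, 1, 16, 16, 17, 27, 28]
Extract 2: [1, 2, 16, 16, 17, 27, 28]


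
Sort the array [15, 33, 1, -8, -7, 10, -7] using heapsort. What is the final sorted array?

Build heap: [33, 15, 10, -8, -7, 1, -7]
Extract 33: [15, -7, 10, -8, -7, 1, 33]
Extract 15: [10, -7, 1, -8, -7, 15, 33]
Extract 10: [1, -7, -7, -8, 10, 15, 33]
Extract 1: [-7, -8, -7, 1, 10, 15, 33]
Extract -7: [-7, -8, -7, 1, 10, 15, 33]
Extract -7: [-8, -7, -7, 1, 10, 15, 33]


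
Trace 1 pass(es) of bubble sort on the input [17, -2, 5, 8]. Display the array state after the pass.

After pass 1: [-2, 5, 8, 17] (3 swaps)
Total swaps: 3


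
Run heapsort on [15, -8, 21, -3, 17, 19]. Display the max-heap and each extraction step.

Build heap: [21, 17, 19, -3, -8, 15]
Extract 21: [19, 17, 15, -3, -8, 21]
Extract 19: [17, -3, 15, -8, 19, 21]
Extract 17: [15, -3, -8, 17, 19, 21]
Extract 15: [-3, -8, 15, 17, 19, 21]
Extract -3: [-8, -3, 15, 17, 19, 21]


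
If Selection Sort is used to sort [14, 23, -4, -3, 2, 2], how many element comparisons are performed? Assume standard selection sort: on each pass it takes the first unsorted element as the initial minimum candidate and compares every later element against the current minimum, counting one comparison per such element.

Pass 1: scan indices 1..5 for the minimum = 5 comparison(s); min is -4, place at index 0 -> [-4, 23, 14, -3, 2, 2]
Pass 2: scan indices 2..5 for the minimum = 4 comparison(s); min is -3, place at index 1 -> [-4, -3, 14, 23, 2, 2]
Pass 3: scan indices 3..5 for the minimum = 3 comparison(s); min is 2, place at index 2 -> [-4, -3, 2, 23, 14, 2]
Pass 4: scan indices 4..5 for the minimum = 2 comparison(s); min is 2, place at index 3 -> [-4, -3, 2, 2, 14, 23]
Pass 5: scan indices 5..5 for the minimum = 1 comparison(s); min is 14, place at index 4 -> [-4, -3, 2, 2, 14, 23]
Selection sort always scans the whole unsorted suffix, so the count is (n-1) + (n-2) + ... + 1 = n(n-1)/2 = 6*5/2 = 15 regardless of the input order.
Total comparisons: 5 + 4 + 3 + 2 + 1 = 15


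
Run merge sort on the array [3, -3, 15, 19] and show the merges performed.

Divide and conquer:
  Merge [3] + [-3] -> [-3, 3]
  Merge [15] + [19] -> [15, 19]
  Merge [-3, 3] + [15, 19] -> [-3, 3, 15, 19]


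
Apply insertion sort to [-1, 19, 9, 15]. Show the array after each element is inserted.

First element -1 is already 'sorted'
Insert 19: shifted 0 elements -> [-1, 19, 9, 15]
Insert 9: shifted 1 elements -> [-1, 9, 19, 15]
Insert 15: shifted 1 elements -> [-1, 9, 15, 19]


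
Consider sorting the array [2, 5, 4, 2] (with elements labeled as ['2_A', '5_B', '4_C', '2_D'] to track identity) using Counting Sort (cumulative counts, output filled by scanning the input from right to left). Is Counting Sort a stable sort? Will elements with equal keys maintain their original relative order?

Trace Counting Sort on the labeled array (the key is the number; the letter only tracks identity):
  Counts for values 0..5: [0, 0, 2, 0, 1, 1]
  Cumulative counts: [0, 0, 2, 2, 3, 4]
  Scan right to left: place 2_D at output index 1
  Scan right to left: place 4_C at output index 2
  Scan right to left: place 5_B at output index 3
  Scan right to left: place 2_A at output index 0
  Output: [2_A, 2_D, 4_C, 5_B]
Equal keys:
  value 2: originally 2_A, 2_D; after sorting 2_A, 2_D -> order preserved
All equal keys kept their original relative order. Counting Sort is stable: scanning the input right to left with decreasing cumulative counts places later duplicates at later output positions.
Answer: Stable


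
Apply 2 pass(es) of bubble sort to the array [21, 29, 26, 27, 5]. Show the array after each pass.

After pass 1: [21, 26, 27, 5, 29] (3 swaps)
After pass 2: [21, 26, 5, 27, 29] (1 swaps)
Total swaps: 4


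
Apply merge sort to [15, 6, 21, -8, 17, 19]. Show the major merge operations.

Divide and conquer:
  Merge [6] + [21] -> [6, 21]
  Merge [15] + [6, 21] -> [6, 15, 21]
  Merge [17] + [19] -> [17, 19]
  Merge [-8] + [17, 19] -> [-8, 17, 19]
  Merge [6, 15, 21] + [-8, 17, 19] -> [-8, 6, 15, 17, 19, 21]


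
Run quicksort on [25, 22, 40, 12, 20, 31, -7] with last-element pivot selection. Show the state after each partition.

Partition 1: pivot=-7 at index 0 -> [-7, 22, 40, 12, 20, 31, 25]
Partition 2: pivot=25 at index 4 -> [-7, 22, 12, 20, 25, 31, 40]
Partition 3: pivot=20 at index 2 -> [-7, 12, 20, 22, 25, 31, 40]
Partition 4: pivot=40 at index 6 -> [-7, 12, 20, 22, 25, 31, 40]


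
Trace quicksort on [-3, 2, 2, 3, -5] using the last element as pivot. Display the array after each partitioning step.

Partition 1: pivot=-5 at index 0 -> [-5, 2, 2, 3, -3]
Partition 2: pivot=-3 at index 1 -> [-5, -3, 2, 3, 2]
Partition 3: pivot=2 at index 3 -> [-5, -3, 2, 2, 3]


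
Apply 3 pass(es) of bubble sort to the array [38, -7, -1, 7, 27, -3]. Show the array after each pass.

After pass 1: [-7, -1, 7, 27, -3, 38] (5 swaps)
After pass 2: [-7, -1, 7, -3, 27, 38] (1 swaps)
After pass 3: [-7, -1, -3, 7, 27, 38] (1 swaps)
Total swaps: 7


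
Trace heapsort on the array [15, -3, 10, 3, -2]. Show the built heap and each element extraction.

Build heap: [15, 3, 10, -3, -2]
Extract 15: [10, 3, -2, -3, 15]
Extract 10: [3, -3, -2, 10, 15]
Extract 3: [-2, -3, 3, 10, 15]
Extract -2: [-3, -2, 3, 10, 15]


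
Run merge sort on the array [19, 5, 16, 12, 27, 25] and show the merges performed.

Divide and conquer:
  Merge [5] + [16] -> [5, 16]
  Merge [19] + [5, 16] -> [5, 16, 19]
  Merge [27] + [25] -> [25, 27]
  Merge [12] + [25, 27] -> [12, 25, 27]
  Merge [5, 16, 19] + [12, 25, 27] -> [5, 12, 16, 19, 25, 27]


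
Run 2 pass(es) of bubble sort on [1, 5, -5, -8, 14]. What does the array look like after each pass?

After pass 1: [1, -5, -8, 5, 14] (2 swaps)
After pass 2: [-5, -8, 1, 5, 14] (2 swaps)
Total swaps: 4


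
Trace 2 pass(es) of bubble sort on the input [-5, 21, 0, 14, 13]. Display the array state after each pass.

After pass 1: [-5, 0, 14, 13, 21] (3 swaps)
After pass 2: [-5, 0, 13, 14, 21] (1 swaps)
Total swaps: 4


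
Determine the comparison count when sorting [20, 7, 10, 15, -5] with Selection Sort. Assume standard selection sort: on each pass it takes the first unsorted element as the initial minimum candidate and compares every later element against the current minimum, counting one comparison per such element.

Pass 1: scan indices 1..4 for the minimum = 4 comparison(s); min is -5, place at index 0 -> [-5, 7, 10, 15, 20]
Pass 2: scan indices 2..4 for the minimum = 3 comparison(s); min is 7, place at index 1 -> [-5, 7, 10, 15, 20]
Pass 3: scan indices 3..4 for the minimum = 2 comparison(s); min is 10, place at index 2 -> [-5, 7, 10, 15, 20]
Pass 4: scan indices 4..4 for the minimum = 1 comparison(s); min is 15, place at index 3 -> [-5, 7, 10, 15, 20]
Selection sort always scans the whole unsorted suffix, so the count is (n-1) + (n-2) + ... + 1 = n(n-1)/2 = 5*4/2 = 10 regardless of the input order.
Total comparisons: 4 + 3 + 2 + 1 = 10


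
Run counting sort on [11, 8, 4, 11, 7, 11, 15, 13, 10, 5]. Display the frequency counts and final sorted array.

Count array: [0, 0, 0, 0, 1, 1, 0, 1, 1, 0, 1, 3, 0, 1, 0, 1]
(count[i] = number of elements equal to i)
Cumulative count: [0, 0, 0, 0, 1, 2, 2, 3, 4, 4, 5, 8, 8, 9, 9, 10]
Sorted: [4, 5, 7, 8, 10, 11, 11, 11, 13, 15]


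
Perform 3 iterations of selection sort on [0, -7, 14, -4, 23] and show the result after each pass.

Pass 1: Select minimum -7 at index 1, swap -> [-7, 0, 14, -4, 23]
Pass 2: Select minimum -4 at index 3, swap -> [-7, -4, 14, 0, 23]
Pass 3: Select minimum 0 at index 3, swap -> [-7, -4, 0, 14, 23]


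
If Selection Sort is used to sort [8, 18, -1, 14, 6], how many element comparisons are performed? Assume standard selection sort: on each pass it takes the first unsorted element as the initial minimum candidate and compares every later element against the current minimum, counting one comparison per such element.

Pass 1: scan indices 1..4 for the minimum = 4 comparison(s); min is -1, place at index 0 -> [-1, 18, 8, 14, 6]
Pass 2: scan indices 2..4 for the minimum = 3 comparison(s); min is 6, place at index 1 -> [-1, 6, 8, 14, 18]
Pass 3: scan indices 3..4 for the minimum = 2 comparison(s); min is 8, place at index 2 -> [-1, 6, 8, 14, 18]
Pass 4: scan indices 4..4 for the minimum = 1 comparison(s); min is 14, place at index 3 -> [-1, 6, 8, 14, 18]
Selection sort always scans the whole unsorted suffix, so the count is (n-1) + (n-2) + ... + 1 = n(n-1)/2 = 5*4/2 = 10 regardless of the input order.
Total comparisons: 4 + 3 + 2 + 1 = 10


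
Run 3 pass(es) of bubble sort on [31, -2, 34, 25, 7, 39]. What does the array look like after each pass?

After pass 1: [-2, 31, 25, 7, 34, 39] (3 swaps)
After pass 2: [-2, 25, 7, 31, 34, 39] (2 swaps)
After pass 3: [-2, 7, 25, 31, 34, 39] (1 swaps)
Total swaps: 6


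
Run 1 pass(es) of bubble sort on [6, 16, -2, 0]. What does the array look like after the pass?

After pass 1: [6, -2, 0, 16] (2 swaps)
Total swaps: 2


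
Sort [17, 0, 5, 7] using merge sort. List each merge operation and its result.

Divide and conquer:
  Merge [17] + [0] -> [0, 17]
  Merge [5] + [7] -> [5, 7]
  Merge [0, 17] + [5, 7] -> [0, 5, 7, 17]


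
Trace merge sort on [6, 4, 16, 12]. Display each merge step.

Divide and conquer:
  Merge [6] + [4] -> [4, 6]
  Merge [16] + [12] -> [12, 16]
  Merge [4, 6] + [12, 16] -> [4, 6, 12, 16]


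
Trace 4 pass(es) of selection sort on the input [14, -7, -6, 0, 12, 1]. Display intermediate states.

Pass 1: Select minimum -7 at index 1, swap -> [-7, 14, -6, 0, 12, 1]
Pass 2: Select minimum -6 at index 2, swap -> [-7, -6, 14, 0, 12, 1]
Pass 3: Select minimum 0 at index 3, swap -> [-7, -6, 0, 14, 12, 1]
Pass 4: Select minimum 1 at index 5, swap -> [-7, -6, 0, 1, 12, 14]


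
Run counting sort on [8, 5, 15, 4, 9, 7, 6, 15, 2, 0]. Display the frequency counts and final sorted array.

Count array: [1, 0, 1, 0, 1, 1, 1, 1, 1, 1, 0, 0, 0, 0, 0, 2]
(count[i] = number of elements equal to i)
Cumulative count: [1, 1, 2, 2, 3, 4, 5, 6, 7, 8, 8, 8, 8, 8, 8, 10]
Sorted: [0, 2, 4, 5, 6, 7, 8, 9, 15, 15]


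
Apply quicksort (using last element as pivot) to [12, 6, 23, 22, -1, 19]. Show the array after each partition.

Partition 1: pivot=19 at index 3 -> [12, 6, -1, 19, 23, 22]
Partition 2: pivot=-1 at index 0 -> [-1, 6, 12, 19, 23, 22]
Partition 3: pivot=12 at index 2 -> [-1, 6, 12, 19, 23, 22]
Partition 4: pivot=22 at index 4 -> [-1, 6, 12, 19, 22, 23]


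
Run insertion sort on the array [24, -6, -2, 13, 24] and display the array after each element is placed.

First element 24 is already 'sorted'
Insert -6: shifted 1 elements -> [-6, 24, -2, 13, 24]
Insert -2: shifted 1 elements -> [-6, -2, 24, 13, 24]
Insert 13: shifted 1 elements -> [-6, -2, 13, 24, 24]
Insert 24: shifted 0 elements -> [-6, -2, 13, 24, 24]


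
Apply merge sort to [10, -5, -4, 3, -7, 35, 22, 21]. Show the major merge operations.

Divide and conquer:
  Merge [10] + [-5] -> [-5, 10]
  Merge [-4] + [3] -> [-4, 3]
  Merge [-5, 10] + [-4, 3] -> [-5, -4, 3, 10]
  Merge [-7] + [35] -> [-7, 35]
  Merge [22] + [21] -> [21, 22]
  Merge [-7, 35] + [21, 22] -> [-7, 21, 22, 35]
  Merge [-5, -4, 3, 10] + [-7, 21, 22, 35] -> [-7, -5, -4, 3, 10, 21, 22, 35]
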